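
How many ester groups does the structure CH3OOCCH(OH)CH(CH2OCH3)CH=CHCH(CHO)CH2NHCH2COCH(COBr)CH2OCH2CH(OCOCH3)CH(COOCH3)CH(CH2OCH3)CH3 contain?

3

Taking each segment in turn:
  CH3OOC: CH3O–C(=O)–: carbonyl C bonded to C and to –OCH3 → ester (not ketone + ether).
  CH(OH): –OH on an sp³ carbon → alcohol (secondary).
  CH(CH2OCH3): pendant –CH2OCH3: C–O–C linkage → ether.
  CH=CH: C=C double bond → alkene.
  CH(CHO): pendant –CHO: carbonyl C bonded to C and H → aldehyde.
  CH2NHCH2: C–N–C with sp³ carbons and no adjacent C=O → amine (secondary).
  CO: –C(=O)– with carbon on both sides → ketone.
  CH(COBr): pendant –C(=O)X: carbonyl C bonded to C and halogen → acyl halide.
  CH2OCH2: C–O–C with sp³ carbons on both sides and no adjacent C=O → ether.
  CH(OCOCH3): pendant –OC(=O)CH3: an acyloxy group → ester.
  CH(COOCH3): pendant –COOCH3: carbonyl C bonded to C and –OCH3 → ester.
  CH(CH2OCH3): pendant –CH2OCH3: C–O–C linkage → ether.
Ester appears at: CH3OOC, CH(OCOCH3), CH(COOCH3) → 3.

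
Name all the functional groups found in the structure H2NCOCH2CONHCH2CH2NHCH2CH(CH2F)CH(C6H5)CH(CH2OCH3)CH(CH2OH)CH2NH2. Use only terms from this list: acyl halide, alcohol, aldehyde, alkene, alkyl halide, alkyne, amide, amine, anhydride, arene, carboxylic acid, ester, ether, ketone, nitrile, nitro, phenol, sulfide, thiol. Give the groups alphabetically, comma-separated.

alcohol, alkyl halide, amide, amine, arene, ether

Working along the chain:
  H2NCO: –C(=O)NH2: carbonyl C bonded to C and to N → amide (the N is not a separate amine).
  CH2CONHCH2: –C(=O)–N– linkage → amide (the N is not an amine).
  CH2NHCH2: C–N–C with sp³ carbons and no adjacent C=O → amine (secondary).
  CH(CH2F): pendant –CH2X: halogen on sp³ carbon → alkyl halide.
  CH(C6H5): pendant –C6H5: benzene ring → arene.
  CH(CH2OCH3): pendant –CH2OCH3: C–O–C linkage → ether.
  CH(CH2OH): pendant –CH2OH on an sp³ backbone C → alcohol.
  CH2NH2: –NH2 on an sp³ carbon with no adjacent C=O → amine.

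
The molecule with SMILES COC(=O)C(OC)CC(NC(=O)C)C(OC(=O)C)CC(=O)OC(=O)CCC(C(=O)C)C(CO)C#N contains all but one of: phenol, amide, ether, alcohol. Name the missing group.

amide: present (CH(NHCOCH3) — pendant –NHC(=O)CH3: N bonded to a carbonyl → amide (not amine)).
ether: present (CH(OCH3) — pendant –OCH3: C–O–C with sp³ C, no adjacent C=O → ether).
alcohol: present (CH(CH2OH) — pendant –CH2OH on an sp³ backbone C → alcohol).
phenol: absent. In CH(CH2OH), the –OH is on an sp³ carbon, not on an aromatic ring, so it is an alcohol.

phenol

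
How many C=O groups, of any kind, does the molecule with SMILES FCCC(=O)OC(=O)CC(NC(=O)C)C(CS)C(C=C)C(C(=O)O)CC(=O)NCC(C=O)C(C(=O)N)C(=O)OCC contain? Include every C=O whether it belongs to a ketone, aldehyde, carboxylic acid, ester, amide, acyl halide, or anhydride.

CH2CO-O-COCH2: anhydride, 2 C=O (running total 2).
CH(NHCOCH3): amide, 1 C=O (running total 3).
CH(COOH): carboxylic acid, 1 C=O (running total 4).
CH2CONHCH2: amide, 1 C=O (running total 5).
CH(CHO): aldehyde, 1 C=O (running total 6).
CH(CONH2): amide, 1 C=O (running total 7).
COOCH2CH3: ester, 1 C=O (running total 8).

8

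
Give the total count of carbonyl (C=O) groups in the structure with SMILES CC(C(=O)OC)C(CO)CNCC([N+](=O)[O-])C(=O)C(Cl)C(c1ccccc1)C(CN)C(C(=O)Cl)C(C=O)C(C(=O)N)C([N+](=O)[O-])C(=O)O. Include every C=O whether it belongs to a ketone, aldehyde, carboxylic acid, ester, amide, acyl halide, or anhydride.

CH(COOCH3): ester, 1 C=O (running total 1).
CO: ketone, 1 C=O (running total 2).
CH(COCl): acyl halide, 1 C=O (running total 3).
CH(CHO): aldehyde, 1 C=O (running total 4).
CH(CONH2): amide, 1 C=O (running total 5).
COOH: carboxylic acid, 1 C=O (running total 6).

6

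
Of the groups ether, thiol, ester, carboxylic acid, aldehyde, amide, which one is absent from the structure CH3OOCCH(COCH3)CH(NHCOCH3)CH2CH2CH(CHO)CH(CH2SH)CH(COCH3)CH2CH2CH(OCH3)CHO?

carboxylic acid

ester: present (CH3OOC — CH3O–C(=O)–: carbonyl C bonded to C and to –OCH3 → ester (not ketone + ether)).
amide: present (CH(NHCOCH3) — pendant –NHC(=O)CH3: N bonded to a carbonyl → amide (not amine)).
thiol: present (CH(CH2SH) — pendant –CH2SH → thiol).
aldehyde: present (CH(CHO) — pendant –CHO: carbonyl C bonded to C and H → aldehyde).
ether: present (CH(OCH3) — pendant –OCH3: C–O–C with sp³ C, no adjacent C=O → ether).
carboxylic acid: absent. In CH3OOC, the acyl oxygen is bonded to carbon (–O–C), not to H, so this is an ester. In CH(NHCOCH3), the carbonyl is bonded to nitrogen, not to –OH; that is an amide.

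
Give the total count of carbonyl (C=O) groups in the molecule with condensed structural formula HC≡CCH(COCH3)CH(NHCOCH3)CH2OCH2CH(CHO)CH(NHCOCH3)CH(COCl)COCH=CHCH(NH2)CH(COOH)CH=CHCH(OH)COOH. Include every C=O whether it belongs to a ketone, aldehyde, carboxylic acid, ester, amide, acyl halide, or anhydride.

8

CH(COCH3): ketone, 1 C=O (running total 1).
CH(NHCOCH3): amide, 1 C=O (running total 2).
CH(CHO): aldehyde, 1 C=O (running total 3).
CH(NHCOCH3): amide, 1 C=O (running total 4).
CH(COCl): acyl halide, 1 C=O (running total 5).
CO: ketone, 1 C=O (running total 6).
CH(COOH): carboxylic acid, 1 C=O (running total 7).
COOH: carboxylic acid, 1 C=O (running total 8).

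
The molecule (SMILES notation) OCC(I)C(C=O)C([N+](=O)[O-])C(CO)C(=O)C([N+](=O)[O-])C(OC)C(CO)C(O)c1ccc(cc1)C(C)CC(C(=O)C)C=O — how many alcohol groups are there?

4

Taking each segment in turn:
  HOCH2: HO– on an sp³ carbon → alcohol.
  CH(I): halogen on an sp³ carbon → alkyl halide.
  CH(CHO): pendant –CHO: carbonyl C bonded to C and H → aldehyde.
  CH(NO2): –NO2 on an sp³ carbon → nitro (the N=O is not a carbonyl).
  CH(CH2OH): pendant –CH2OH on an sp³ backbone C → alcohol.
  CO: –C(=O)– with carbon on both sides → ketone.
  CH(NO2): –NO2 on an sp³ carbon → nitro (the N=O is not a carbonyl).
  CH(OCH3): pendant –OCH3: C–O–C with sp³ C, no adjacent C=O → ether.
  CH(CH2OH): pendant –CH2OH on an sp³ backbone C → alcohol.
  CH(OH): –OH on an sp³ carbon → alcohol (secondary).
  C6H4: para-disubstituted benzene ring → arene.
  CH(COCH3): pendant –COCH3: carbonyl C bonded to two carbons → ketone.
  CHO: terminal –CHO: carbonyl C bonded to H and C → aldehyde.
Alcohol appears at: HOCH2, CH(CH2OH), CH(CH2OH), CH(OH) → 4.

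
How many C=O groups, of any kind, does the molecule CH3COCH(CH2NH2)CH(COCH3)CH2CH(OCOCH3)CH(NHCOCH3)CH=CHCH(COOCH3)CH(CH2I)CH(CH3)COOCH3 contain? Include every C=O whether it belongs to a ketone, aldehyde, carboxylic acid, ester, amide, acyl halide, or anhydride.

6

CO: ketone, 1 C=O (running total 1).
CH(COCH3): ketone, 1 C=O (running total 2).
CH(OCOCH3): ester, 1 C=O (running total 3).
CH(NHCOCH3): amide, 1 C=O (running total 4).
CH(COOCH3): ester, 1 C=O (running total 5).
COOCH3: ester, 1 C=O (running total 6).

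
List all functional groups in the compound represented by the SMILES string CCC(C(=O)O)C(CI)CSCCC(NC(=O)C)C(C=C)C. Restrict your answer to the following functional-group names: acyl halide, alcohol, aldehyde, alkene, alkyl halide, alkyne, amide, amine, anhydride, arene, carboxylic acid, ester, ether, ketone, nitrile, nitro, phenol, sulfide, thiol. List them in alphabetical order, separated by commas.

alkene, alkyl halide, amide, carboxylic acid, sulfide

pendant –COOH: carbonyl C bonded to C and –OH → carboxylic acid.
pendant –CH2X: halogen on sp³ carbon → alkyl halide.
C–S–C linkage → sulfide (thioether).
pendant –NHC(=O)CH3: N bonded to a carbonyl → amide (not amine).
pendant –CH=CH2: C=C double bond → alkene.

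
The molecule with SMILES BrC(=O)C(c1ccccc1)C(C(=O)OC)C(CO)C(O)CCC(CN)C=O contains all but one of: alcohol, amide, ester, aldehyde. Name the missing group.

ester: present (CH(COOCH3) — pendant –COOCH3: carbonyl C bonded to C and –OCH3 → ester).
alcohol: present (CH(CH2OH) — pendant –CH2OH on an sp³ backbone C → alcohol).
aldehyde: present (CHO — terminal –CHO: carbonyl C bonded to H and C → aldehyde).
amide: no segment matches this pattern.

amide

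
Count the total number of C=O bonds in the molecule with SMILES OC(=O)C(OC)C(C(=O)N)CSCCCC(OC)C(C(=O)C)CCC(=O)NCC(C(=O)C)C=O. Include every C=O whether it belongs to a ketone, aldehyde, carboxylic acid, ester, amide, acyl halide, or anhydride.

HOOC: carboxylic acid, 1 C=O (running total 1).
CH(CONH2): amide, 1 C=O (running total 2).
CH(COCH3): ketone, 1 C=O (running total 3).
CH2CONHCH2: amide, 1 C=O (running total 4).
CH(COCH3): ketone, 1 C=O (running total 5).
CHO: aldehyde, 1 C=O (running total 6).

6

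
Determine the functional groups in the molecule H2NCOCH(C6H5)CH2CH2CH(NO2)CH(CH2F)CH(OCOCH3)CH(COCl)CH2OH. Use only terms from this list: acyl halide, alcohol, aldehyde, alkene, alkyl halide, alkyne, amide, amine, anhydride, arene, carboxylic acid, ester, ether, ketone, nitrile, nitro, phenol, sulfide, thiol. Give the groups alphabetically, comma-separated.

acyl halide, alcohol, alkyl halide, amide, arene, ester, nitro

Working along the chain:
  H2NCO: –C(=O)NH2: carbonyl C bonded to C and to N → amide (the N is not a separate amine).
  CH(C6H5): pendant –C6H5: benzene ring → arene.
  CH(NO2): –NO2 on an sp³ carbon → nitro (the N=O is not a carbonyl).
  CH(CH2F): pendant –CH2X: halogen on sp³ carbon → alkyl halide.
  CH(OCOCH3): pendant –OC(=O)CH3: an acyloxy group → ester.
  CH(COCl): pendant –C(=O)X: carbonyl C bonded to C and halogen → acyl halide.
  CH2OH: –OH on an sp³ carbon → alcohol.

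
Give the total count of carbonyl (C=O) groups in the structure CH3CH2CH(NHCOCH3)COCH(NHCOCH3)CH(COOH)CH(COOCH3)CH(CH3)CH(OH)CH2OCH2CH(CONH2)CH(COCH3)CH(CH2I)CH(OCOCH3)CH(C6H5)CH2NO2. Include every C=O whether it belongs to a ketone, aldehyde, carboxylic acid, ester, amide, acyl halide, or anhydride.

CH(NHCOCH3): amide, 1 C=O (running total 1).
CO: ketone, 1 C=O (running total 2).
CH(NHCOCH3): amide, 1 C=O (running total 3).
CH(COOH): carboxylic acid, 1 C=O (running total 4).
CH(COOCH3): ester, 1 C=O (running total 5).
CH(CONH2): amide, 1 C=O (running total 6).
CH(COCH3): ketone, 1 C=O (running total 7).
CH(OCOCH3): ester, 1 C=O (running total 8).

8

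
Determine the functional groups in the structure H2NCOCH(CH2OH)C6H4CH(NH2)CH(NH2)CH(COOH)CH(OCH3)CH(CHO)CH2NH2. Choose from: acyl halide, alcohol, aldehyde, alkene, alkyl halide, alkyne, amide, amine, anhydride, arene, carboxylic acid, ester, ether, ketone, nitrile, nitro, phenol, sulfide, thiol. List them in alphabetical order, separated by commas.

alcohol, aldehyde, amide, amine, arene, carboxylic acid, ether

Reading the structure from left to right:
  H2NCO: –C(=O)NH2: carbonyl C bonded to C and to N → amide (the N is not a separate amine).
  CH(CH2OH): pendant –CH2OH on an sp³ backbone C → alcohol.
  C6H4: para-disubstituted benzene ring → arene.
  CH(NH2): –NH2 on an sp³ carbon with no adjacent C=O → amine.
  CH(NH2): –NH2 on an sp³ carbon with no adjacent C=O → amine.
  CH(COOH): pendant –COOH: carbonyl C bonded to C and –OH → carboxylic acid.
  CH(OCH3): pendant –OCH3: C–O–C with sp³ C, no adjacent C=O → ether.
  CH(CHO): pendant –CHO: carbonyl C bonded to C and H → aldehyde.
  CH2NH2: –NH2 on an sp³ carbon with no adjacent C=O → amine.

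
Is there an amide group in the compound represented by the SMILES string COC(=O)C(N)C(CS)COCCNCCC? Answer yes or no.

no

Reading the structure from left to right:
  CH3OOC: CH3O–C(=O)–: carbonyl C bonded to C and to –OCH3 → ester (not ketone + ether).
  CH(NH2): –NH2 on an sp³ carbon with no adjacent C=O → amine.
  CH(CH2SH): pendant –CH2SH → thiol.
  CH2OCH2: C–O–C with sp³ carbons on both sides and no adjacent C=O → ether.
  CH2NHCH2: C–N–C with sp³ carbons and no adjacent C=O → amine (secondary).
The groups actually present are: amine, ester, ether, thiol.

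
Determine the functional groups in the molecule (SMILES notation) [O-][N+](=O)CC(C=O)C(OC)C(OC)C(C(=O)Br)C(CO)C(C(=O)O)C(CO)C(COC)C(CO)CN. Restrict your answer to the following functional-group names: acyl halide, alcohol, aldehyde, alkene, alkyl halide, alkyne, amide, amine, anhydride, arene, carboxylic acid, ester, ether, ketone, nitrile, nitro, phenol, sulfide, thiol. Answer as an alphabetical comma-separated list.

acyl halide, alcohol, aldehyde, amine, carboxylic acid, ether, nitro

–NO2 on carbon → nitro group.
pendant –CHO: carbonyl C bonded to C and H → aldehyde.
pendant –OCH3: C–O–C with sp³ C, no adjacent C=O → ether.
pendant –OCH3: C–O–C with sp³ C, no adjacent C=O → ether.
pendant –C(=O)X: carbonyl C bonded to C and halogen → acyl halide.
pendant –CH2OH on an sp³ backbone C → alcohol.
pendant –COOH: carbonyl C bonded to C and –OH → carboxylic acid.
pendant –CH2OH on an sp³ backbone C → alcohol.
pendant –CH2OCH3: C–O–C linkage → ether.
pendant –CH2OH on an sp³ backbone C → alcohol.
–NH2 on an sp³ carbon with no adjacent C=O → amine.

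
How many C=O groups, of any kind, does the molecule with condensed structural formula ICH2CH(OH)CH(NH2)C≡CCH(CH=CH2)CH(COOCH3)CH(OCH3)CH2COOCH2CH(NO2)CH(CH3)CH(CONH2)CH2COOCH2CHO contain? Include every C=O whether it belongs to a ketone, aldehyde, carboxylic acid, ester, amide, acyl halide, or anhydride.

5

CH(COOCH3): ester, 1 C=O (running total 1).
CH2COOCH2: ester, 1 C=O (running total 2).
CH(CONH2): amide, 1 C=O (running total 3).
CH2COOCH2: ester, 1 C=O (running total 4).
CHO: aldehyde, 1 C=O (running total 5).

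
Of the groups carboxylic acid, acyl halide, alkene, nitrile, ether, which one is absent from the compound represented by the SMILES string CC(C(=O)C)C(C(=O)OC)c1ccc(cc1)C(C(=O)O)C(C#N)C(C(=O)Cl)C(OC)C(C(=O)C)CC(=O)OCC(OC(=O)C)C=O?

acyl halide: present (CH(COCl) — pendant –C(=O)X: carbonyl C bonded to C and halogen → acyl halide).
ether: present (CH(OCH3) — pendant –OCH3: C–O–C with sp³ C, no adjacent C=O → ether).
nitrile: present (CH(CN) — pendant –C≡N: nitrile).
carboxylic acid: present (CH(COOH) — pendant –COOH: carbonyl C bonded to C and –OH → carboxylic acid).
alkene: absent. In C6H4, the C=C units are part of an aromatic ring, which is an arene, not an isolated alkene.

alkene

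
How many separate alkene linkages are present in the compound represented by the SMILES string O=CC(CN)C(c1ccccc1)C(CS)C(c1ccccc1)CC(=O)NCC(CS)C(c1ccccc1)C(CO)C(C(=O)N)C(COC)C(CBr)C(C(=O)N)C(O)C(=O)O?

Reading the structure from left to right:
  OHC: terminal –CHO: carbonyl C bonded to H and C → aldehyde.
  CH(CH2NH2): pendant –CH2NH2: N on sp³ C, no adjacent C=O → amine.
  CH(C6H5): pendant –C6H5: benzene ring → arene.
  CH(CH2SH): pendant –CH2SH → thiol.
  CH(C6H5): pendant –C6H5: benzene ring → arene.
  CH2CONHCH2: –C(=O)–N– linkage → amide (the N is not an amine).
  CH(CH2SH): pendant –CH2SH → thiol.
  CH(C6H5): pendant –C6H5: benzene ring → arene.
  CH(CH2OH): pendant –CH2OH on an sp³ backbone C → alcohol.
  CH(CONH2): pendant –CONH2: carbonyl C bonded to C and N → amide.
  CH(CH2OCH3): pendant –CH2OCH3: C–O–C linkage → ether.
  CH(CH2Br): pendant –CH2X: halogen on sp³ carbon → alkyl halide.
  CH(CONH2): pendant –CONH2: carbonyl C bonded to C and N → amide.
  CH(OH): –OH on an sp³ carbon → alcohol (secondary).
  COOH: –COOH: carbonyl C bonded to –OH and C → carboxylic acid (the –OH is not a separate alcohol).
No segment is a alkene: CH(C6H5) is arene, not alkene; CH(C6H5) is arene, not alkene; CH(C6H5) is arene, not alkene. → 0.

0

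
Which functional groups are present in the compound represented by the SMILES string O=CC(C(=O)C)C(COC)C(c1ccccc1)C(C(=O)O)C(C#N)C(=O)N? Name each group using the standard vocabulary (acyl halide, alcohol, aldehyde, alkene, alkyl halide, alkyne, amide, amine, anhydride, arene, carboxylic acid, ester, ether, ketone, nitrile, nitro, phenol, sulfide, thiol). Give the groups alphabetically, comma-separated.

aldehyde, amide, arene, carboxylic acid, ether, ketone, nitrile

Reading the structure from left to right:
  OHC: terminal –CHO: carbonyl C bonded to H and C → aldehyde.
  CH(COCH3): pendant –COCH3: carbonyl C bonded to two carbons → ketone.
  CH(CH2OCH3): pendant –CH2OCH3: C–O–C linkage → ether.
  CH(C6H5): pendant –C6H5: benzene ring → arene.
  CH(COOH): pendant –COOH: carbonyl C bonded to C and –OH → carboxylic acid.
  CH(CN): pendant –C≡N: nitrile.
  CONH2: –C(=O)NH2: carbonyl C bonded to C and to N → amide (the N is not a separate amine).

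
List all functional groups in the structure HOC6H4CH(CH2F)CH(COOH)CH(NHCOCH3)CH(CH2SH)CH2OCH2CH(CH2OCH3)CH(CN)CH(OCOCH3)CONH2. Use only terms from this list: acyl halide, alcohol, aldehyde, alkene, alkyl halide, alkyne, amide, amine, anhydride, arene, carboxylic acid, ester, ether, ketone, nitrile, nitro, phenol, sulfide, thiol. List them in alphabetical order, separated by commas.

–OH attached directly to an aromatic ring → phenol (not alcohol); the ring itself is an arene.
pendant –CH2X: halogen on sp³ carbon → alkyl halide.
pendant –COOH: carbonyl C bonded to C and –OH → carboxylic acid.
pendant –NHC(=O)CH3: N bonded to a carbonyl → amide (not amine).
pendant –CH2SH → thiol.
C–O–C with sp³ carbons on both sides and no adjacent C=O → ether.
pendant –CH2OCH3: C–O–C linkage → ether.
pendant –C≡N: nitrile.
pendant –OC(=O)CH3: an acyloxy group → ester.
–C(=O)NH2: carbonyl C bonded to C and to N → amide (the N is not a separate amine).

alkyl halide, amide, arene, carboxylic acid, ester, ether, nitrile, phenol, thiol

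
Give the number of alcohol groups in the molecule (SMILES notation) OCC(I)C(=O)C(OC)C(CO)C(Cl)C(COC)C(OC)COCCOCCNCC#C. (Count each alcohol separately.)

2

HO– on an sp³ carbon → alcohol.
halogen on an sp³ carbon → alkyl halide.
–C(=O)– with carbon on both sides → ketone.
pendant –OCH3: C–O–C with sp³ C, no adjacent C=O → ether.
pendant –CH2OH on an sp³ backbone C → alcohol.
halogen on an sp³ carbon → alkyl halide.
pendant –CH2OCH3: C–O–C linkage → ether.
pendant –OCH3: C–O–C with sp³ C, no adjacent C=O → ether.
C–O–C with sp³ carbons on both sides and no adjacent C=O → ether.
C–O–C with sp³ carbons on both sides and no adjacent C=O → ether.
C–N–C with sp³ carbons and no adjacent C=O → amine (secondary).
C≡C triple bond → alkyne.
Alcohol appears at: HOCH2, CH(CH2OH) → 2.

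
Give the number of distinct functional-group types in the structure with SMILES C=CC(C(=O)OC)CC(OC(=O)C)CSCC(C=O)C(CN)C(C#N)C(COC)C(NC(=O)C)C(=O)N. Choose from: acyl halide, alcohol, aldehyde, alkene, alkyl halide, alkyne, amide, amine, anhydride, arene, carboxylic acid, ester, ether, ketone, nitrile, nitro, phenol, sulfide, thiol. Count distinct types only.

Working along the chain:
  CH2=CH: C=C double bond → alkene.
  CH(COOCH3): pendant –COOCH3: carbonyl C bonded to C and –OCH3 → ester.
  CH(OCOCH3): pendant –OC(=O)CH3: an acyloxy group → ester.
  CH2SCH2: C–S–C linkage → sulfide (thioether).
  CH(CHO): pendant –CHO: carbonyl C bonded to C and H → aldehyde.
  CH(CH2NH2): pendant –CH2NH2: N on sp³ C, no adjacent C=O → amine.
  CH(CN): pendant –C≡N: nitrile.
  CH(CH2OCH3): pendant –CH2OCH3: C–O–C linkage → ether.
  CH(NHCOCH3): pendant –NHC(=O)CH3: N bonded to a carbonyl → amide (not amine).
  CONH2: –C(=O)NH2: carbonyl C bonded to C and to N → amide (the N is not a separate amine).
Distinct types present: aldehyde, alkene, amide, amine, ester, ether, nitrile, sulfide.

8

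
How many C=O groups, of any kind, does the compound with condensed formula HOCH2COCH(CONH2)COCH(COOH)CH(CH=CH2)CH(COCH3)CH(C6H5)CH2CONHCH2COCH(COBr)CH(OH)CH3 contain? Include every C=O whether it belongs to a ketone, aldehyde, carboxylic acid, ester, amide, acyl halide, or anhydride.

CO: ketone, 1 C=O (running total 1).
CH(CONH2): amide, 1 C=O (running total 2).
CO: ketone, 1 C=O (running total 3).
CH(COOH): carboxylic acid, 1 C=O (running total 4).
CH(COCH3): ketone, 1 C=O (running total 5).
CH2CONHCH2: amide, 1 C=O (running total 6).
CO: ketone, 1 C=O (running total 7).
CH(COBr): acyl halide, 1 C=O (running total 8).

8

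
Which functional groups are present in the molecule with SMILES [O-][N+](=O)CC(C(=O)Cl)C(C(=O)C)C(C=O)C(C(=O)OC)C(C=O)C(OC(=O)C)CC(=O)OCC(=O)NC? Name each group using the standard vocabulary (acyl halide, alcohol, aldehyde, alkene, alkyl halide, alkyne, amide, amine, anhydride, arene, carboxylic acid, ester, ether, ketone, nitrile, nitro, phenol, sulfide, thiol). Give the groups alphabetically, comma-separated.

acyl halide, aldehyde, amide, ester, ketone, nitro

–NO2 on carbon → nitro group.
pendant –C(=O)X: carbonyl C bonded to C and halogen → acyl halide.
pendant –COCH3: carbonyl C bonded to two carbons → ketone.
pendant –CHO: carbonyl C bonded to C and H → aldehyde.
pendant –COOCH3: carbonyl C bonded to C and –OCH3 → ester.
pendant –CHO: carbonyl C bonded to C and H → aldehyde.
pendant –OC(=O)CH3: an acyloxy group → ester.
–C(=O)–O–C with C on the carbonyl side → ester.
–C(=O)NHCH3: carbonyl C bonded to C and to N → amide (the N is not an amine).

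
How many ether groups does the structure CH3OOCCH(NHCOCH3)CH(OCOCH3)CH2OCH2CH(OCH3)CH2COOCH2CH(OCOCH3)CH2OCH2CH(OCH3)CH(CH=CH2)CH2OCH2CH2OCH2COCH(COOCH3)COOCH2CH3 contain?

Reading the structure from left to right:
  CH3OOC: CH3O–C(=O)–: carbonyl C bonded to C and to –OCH3 → ester (not ketone + ether).
  CH(NHCOCH3): pendant –NHC(=O)CH3: N bonded to a carbonyl → amide (not amine).
  CH(OCOCH3): pendant –OC(=O)CH3: an acyloxy group → ester.
  CH2OCH2: C–O–C with sp³ carbons on both sides and no adjacent C=O → ether.
  CH(OCH3): pendant –OCH3: C–O–C with sp³ C, no adjacent C=O → ether.
  CH2COOCH2: –C(=O)–O–C with C on the carbonyl side → ester.
  CH(OCOCH3): pendant –OC(=O)CH3: an acyloxy group → ester.
  CH2OCH2: C–O–C with sp³ carbons on both sides and no adjacent C=O → ether.
  CH(OCH3): pendant –OCH3: C–O–C with sp³ C, no adjacent C=O → ether.
  CH(CH=CH2): pendant –CH=CH2: C=C double bond → alkene.
  CH2OCH2: C–O–C with sp³ carbons on both sides and no adjacent C=O → ether.
  CH2OCH2: C–O–C with sp³ carbons on both sides and no adjacent C=O → ether.
  CO: –C(=O)– with carbon on both sides → ketone.
  CH(COOCH3): pendant –COOCH3: carbonyl C bonded to C and –OCH3 → ester.
  COOCH2CH3: –C(=O)OCH2CH3: carbonyl C bonded to C and to –OEt → ester.
Ether appears at: CH2OCH2, CH(OCH3), CH2OCH2, CH(OCH3), CH2OCH2, CH2OCH2 → 6.

6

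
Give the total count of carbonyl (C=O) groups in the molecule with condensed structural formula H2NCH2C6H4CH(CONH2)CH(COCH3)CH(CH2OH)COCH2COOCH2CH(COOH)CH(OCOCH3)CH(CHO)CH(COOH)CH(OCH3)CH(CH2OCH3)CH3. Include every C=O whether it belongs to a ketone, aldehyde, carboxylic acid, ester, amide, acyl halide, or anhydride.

CH(CONH2): amide, 1 C=O (running total 1).
CH(COCH3): ketone, 1 C=O (running total 2).
CO: ketone, 1 C=O (running total 3).
CH2COOCH2: ester, 1 C=O (running total 4).
CH(COOH): carboxylic acid, 1 C=O (running total 5).
CH(OCOCH3): ester, 1 C=O (running total 6).
CH(CHO): aldehyde, 1 C=O (running total 7).
CH(COOH): carboxylic acid, 1 C=O (running total 8).

8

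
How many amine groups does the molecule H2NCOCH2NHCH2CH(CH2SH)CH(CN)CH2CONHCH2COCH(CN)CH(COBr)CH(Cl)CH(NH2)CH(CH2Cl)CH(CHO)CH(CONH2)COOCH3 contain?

–C(=O)NH2: carbonyl C bonded to C and to N → amide (the N is not a separate amine).
C–N–C with sp³ carbons and no adjacent C=O → amine (secondary).
pendant –CH2SH → thiol.
pendant –C≡N: nitrile.
–C(=O)–N– linkage → amide (the N is not an amine).
–C(=O)– with carbon on both sides → ketone.
pendant –C≡N: nitrile.
pendant –C(=O)X: carbonyl C bonded to C and halogen → acyl halide.
halogen on an sp³ carbon → alkyl halide.
–NH2 on an sp³ carbon with no adjacent C=O → amine.
pendant –CH2X: halogen on sp³ carbon → alkyl halide.
pendant –CHO: carbonyl C bonded to C and H → aldehyde.
pendant –CONH2: carbonyl C bonded to C and N → amide.
–C(=O)OCH3: carbonyl C bonded to C and to –OCH3 → ester (not ketone + ether).
Amine appears at: CH2NHCH2, CH(NH2) → 2.

2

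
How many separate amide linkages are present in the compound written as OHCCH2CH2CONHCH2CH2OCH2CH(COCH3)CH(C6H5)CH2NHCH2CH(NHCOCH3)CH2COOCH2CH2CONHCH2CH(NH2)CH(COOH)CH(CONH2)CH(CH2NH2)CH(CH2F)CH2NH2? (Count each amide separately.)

terminal –CHO: carbonyl C bonded to H and C → aldehyde.
–C(=O)–N– linkage → amide (the N is not an amine).
C–O–C with sp³ carbons on both sides and no adjacent C=O → ether.
pendant –COCH3: carbonyl C bonded to two carbons → ketone.
pendant –C6H5: benzene ring → arene.
C–N–C with sp³ carbons and no adjacent C=O → amine (secondary).
pendant –NHC(=O)CH3: N bonded to a carbonyl → amide (not amine).
–C(=O)–O–C with C on the carbonyl side → ester.
–C(=O)–N– linkage → amide (the N is not an amine).
–NH2 on an sp³ carbon with no adjacent C=O → amine.
pendant –COOH: carbonyl C bonded to C and –OH → carboxylic acid.
pendant –CONH2: carbonyl C bonded to C and N → amide.
pendant –CH2NH2: N on sp³ C, no adjacent C=O → amine.
pendant –CH2X: halogen on sp³ carbon → alkyl halide.
–NH2 on an sp³ carbon with no adjacent C=O → amine.
Amide appears at: CH2CONHCH2, CH(NHCOCH3), CH2CONHCH2, CH(CONH2) → 4.

4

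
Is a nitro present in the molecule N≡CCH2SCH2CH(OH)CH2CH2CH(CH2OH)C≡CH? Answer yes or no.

Working along the chain:
  N≡C: N≡C–: carbon triple-bonded to nitrogen → nitrile.
  CH2SCH2: C–S–C linkage → sulfide (thioether).
  CH(OH): –OH on an sp³ carbon → alcohol (secondary).
  CH(CH2OH): pendant –CH2OH on an sp³ backbone C → alcohol.
  C≡CH: C≡C triple bond → alkyne.
The groups actually present are: alcohol, alkyne, nitrile, sulfide.

no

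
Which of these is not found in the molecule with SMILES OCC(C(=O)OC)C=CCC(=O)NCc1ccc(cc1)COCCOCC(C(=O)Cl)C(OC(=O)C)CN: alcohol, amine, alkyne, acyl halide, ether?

amine: present (CH2NH2 — –NH2 on an sp³ carbon with no adjacent C=O → amine).
ether: present (CH2OCH2 — C–O–C with sp³ carbons on both sides and no adjacent C=O → ether).
acyl halide: present (CH(COCl) — pendant –C(=O)X: carbonyl C bonded to C and halogen → acyl halide).
alcohol: present (HOCH2 — HO– on an sp³ carbon → alcohol).
alkyne: no segment matches this pattern.

alkyne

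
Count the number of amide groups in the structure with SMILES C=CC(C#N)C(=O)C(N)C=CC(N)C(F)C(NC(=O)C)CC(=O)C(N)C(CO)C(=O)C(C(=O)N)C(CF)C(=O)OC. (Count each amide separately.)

2

Working along the chain:
  CH2=CH: C=C double bond → alkene.
  CH(CN): pendant –C≡N: nitrile.
  CO: –C(=O)– with carbon on both sides → ketone.
  CH(NH2): –NH2 on an sp³ carbon with no adjacent C=O → amine.
  CH=CH: C=C double bond → alkene.
  CH(NH2): –NH2 on an sp³ carbon with no adjacent C=O → amine.
  CH(F): halogen on an sp³ carbon → alkyl halide.
  CH(NHCOCH3): pendant –NHC(=O)CH3: N bonded to a carbonyl → amide (not amine).
  CO: –C(=O)– with carbon on both sides → ketone.
  CH(NH2): –NH2 on an sp³ carbon with no adjacent C=O → amine.
  CH(CH2OH): pendant –CH2OH on an sp³ backbone C → alcohol.
  CO: –C(=O)– with carbon on both sides → ketone.
  CH(CONH2): pendant –CONH2: carbonyl C bonded to C and N → amide.
  CH(CH2F): pendant –CH2X: halogen on sp³ carbon → alkyl halide.
  COOCH3: –C(=O)OCH3: carbonyl C bonded to C and to –OCH3 → ester (not ketone + ether).
Amide appears at: CH(NHCOCH3), CH(CONH2) → 2.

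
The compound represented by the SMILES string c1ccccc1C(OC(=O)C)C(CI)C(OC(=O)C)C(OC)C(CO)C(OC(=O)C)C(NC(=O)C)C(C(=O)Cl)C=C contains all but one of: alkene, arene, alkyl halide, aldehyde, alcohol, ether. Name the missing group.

ether: present (CH(OCH3) — pendant –OCH3: C–O–C with sp³ C, no adjacent C=O → ether).
alkene: present (CH=CH2 — C=C double bond → alkene).
alcohol: present (CH(CH2OH) — pendant –CH2OH on an sp³ backbone C → alcohol).
alkyl halide: present (CH(CH2I) — pendant –CH2X: halogen on sp³ carbon → alkyl halide).
arene: present (C6H5 — C6H5– phenyl ring → arene).
aldehyde: no segment matches this pattern.

aldehyde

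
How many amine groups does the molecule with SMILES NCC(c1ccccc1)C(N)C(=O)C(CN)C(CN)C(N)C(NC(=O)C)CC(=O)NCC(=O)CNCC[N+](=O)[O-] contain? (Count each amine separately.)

Working along the chain:
  H2NCH2: –NH2 on an sp³ carbon with no adjacent C=O → amine.
  CH(C6H5): pendant –C6H5: benzene ring → arene.
  CH(NH2): –NH2 on an sp³ carbon with no adjacent C=O → amine.
  CO: –C(=O)– with carbon on both sides → ketone.
  CH(CH2NH2): pendant –CH2NH2: N on sp³ C, no adjacent C=O → amine.
  CH(CH2NH2): pendant –CH2NH2: N on sp³ C, no adjacent C=O → amine.
  CH(NH2): –NH2 on an sp³ carbon with no adjacent C=O → amine.
  CH(NHCOCH3): pendant –NHC(=O)CH3: N bonded to a carbonyl → amide (not amine).
  CH2CONHCH2: –C(=O)–N– linkage → amide (the N is not an amine).
  CO: –C(=O)– with carbon on both sides → ketone.
  CH2NHCH2: C–N–C with sp³ carbons and no adjacent C=O → amine (secondary).
  CH2NO2: –NO2 on carbon → nitro group.
Amine appears at: H2NCH2, CH(NH2), CH(CH2NH2), CH(CH2NH2), CH(NH2), CH2NHCH2 → 6.

6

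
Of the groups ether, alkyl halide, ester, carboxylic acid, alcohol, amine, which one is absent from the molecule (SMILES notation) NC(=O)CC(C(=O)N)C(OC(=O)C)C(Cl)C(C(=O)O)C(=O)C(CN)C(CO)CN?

ether

alkyl halide: present (CH(Cl) — halogen on an sp³ carbon → alkyl halide).
carboxylic acid: present (CH(COOH) — pendant –COOH: carbonyl C bonded to C and –OH → carboxylic acid).
alcohol: present (CH(CH2OH) — pendant –CH2OH on an sp³ backbone C → alcohol).
amine: present (CH(CH2NH2) — pendant –CH2NH2: N on sp³ C, no adjacent C=O → amine).
ester: present (CH(OCOCH3) — pendant –OC(=O)CH3: an acyloxy group → ester).
ether: absent. In CH(OCOCH3), the C–O–C oxygen is adjacent to a C=O, so it belongs to an ester, not an ether.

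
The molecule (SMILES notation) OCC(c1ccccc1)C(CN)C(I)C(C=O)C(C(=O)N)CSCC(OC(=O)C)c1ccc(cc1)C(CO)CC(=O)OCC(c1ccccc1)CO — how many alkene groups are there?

0

Working along the chain:
  HOCH2: HO– on an sp³ carbon → alcohol.
  CH(C6H5): pendant –C6H5: benzene ring → arene.
  CH(CH2NH2): pendant –CH2NH2: N on sp³ C, no adjacent C=O → amine.
  CH(I): halogen on an sp³ carbon → alkyl halide.
  CH(CHO): pendant –CHO: carbonyl C bonded to C and H → aldehyde.
  CH(CONH2): pendant –CONH2: carbonyl C bonded to C and N → amide.
  CH2SCH2: C–S–C linkage → sulfide (thioether).
  CH(OCOCH3): pendant –OC(=O)CH3: an acyloxy group → ester.
  C6H4: para-disubstituted benzene ring → arene.
  CH(CH2OH): pendant –CH2OH on an sp³ backbone C → alcohol.
  CH2COOCH2: –C(=O)–O–C with C on the carbonyl side → ester.
  CH(C6H5): pendant –C6H5: benzene ring → arene.
  CH2OH: –OH on an sp³ carbon → alcohol.
No segment is a alkene: CH(C6H5) is arene, not alkene; C6H4 is arene, not alkene; CH(C6H5) is arene, not alkene. → 0.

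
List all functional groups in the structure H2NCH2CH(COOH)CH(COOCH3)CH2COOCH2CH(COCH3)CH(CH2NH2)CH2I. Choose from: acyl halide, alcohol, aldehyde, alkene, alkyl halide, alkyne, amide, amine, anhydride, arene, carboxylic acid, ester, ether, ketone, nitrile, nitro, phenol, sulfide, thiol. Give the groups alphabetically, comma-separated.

Working along the chain:
  H2NCH2: –NH2 on an sp³ carbon with no adjacent C=O → amine.
  CH(COOH): pendant –COOH: carbonyl C bonded to C and –OH → carboxylic acid.
  CH(COOCH3): pendant –COOCH3: carbonyl C bonded to C and –OCH3 → ester.
  CH2COOCH2: –C(=O)–O–C with C on the carbonyl side → ester.
  CH(COCH3): pendant –COCH3: carbonyl C bonded to two carbons → ketone.
  CH(CH2NH2): pendant –CH2NH2: N on sp³ C, no adjacent C=O → amine.
  CH2I: halogen on an sp³ carbon → alkyl halide.

alkyl halide, amine, carboxylic acid, ester, ketone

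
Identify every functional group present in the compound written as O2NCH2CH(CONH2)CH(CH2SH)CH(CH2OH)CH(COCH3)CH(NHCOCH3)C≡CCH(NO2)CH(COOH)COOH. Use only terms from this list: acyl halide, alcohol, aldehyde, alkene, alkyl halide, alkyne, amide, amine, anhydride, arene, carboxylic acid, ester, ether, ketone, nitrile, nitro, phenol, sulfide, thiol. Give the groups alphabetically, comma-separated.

alcohol, alkyne, amide, carboxylic acid, ketone, nitro, thiol

Taking each segment in turn:
  O2NCH2: –NO2 on carbon → nitro group.
  CH(CONH2): pendant –CONH2: carbonyl C bonded to C and N → amide.
  CH(CH2SH): pendant –CH2SH → thiol.
  CH(CH2OH): pendant –CH2OH on an sp³ backbone C → alcohol.
  CH(COCH3): pendant –COCH3: carbonyl C bonded to two carbons → ketone.
  CH(NHCOCH3): pendant –NHC(=O)CH3: N bonded to a carbonyl → amide (not amine).
  C≡C: C≡C triple bond → alkyne.
  CH(NO2): –NO2 on an sp³ carbon → nitro (the N=O is not a carbonyl).
  CH(COOH): pendant –COOH: carbonyl C bonded to C and –OH → carboxylic acid.
  COOH: –COOH: carbonyl C bonded to –OH and C → carboxylic acid (the –OH is not a separate alcohol).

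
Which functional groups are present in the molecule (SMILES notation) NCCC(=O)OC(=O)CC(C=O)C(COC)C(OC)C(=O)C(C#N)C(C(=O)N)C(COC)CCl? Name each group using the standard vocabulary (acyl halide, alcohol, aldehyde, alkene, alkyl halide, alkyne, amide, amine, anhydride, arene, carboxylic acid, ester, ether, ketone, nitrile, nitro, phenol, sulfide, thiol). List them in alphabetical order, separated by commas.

Reading the structure from left to right:
  H2NCH2: –NH2 on an sp³ carbon with no adjacent C=O → amine.
  CH2CO-O-COCH2: two acyl groups sharing one oxygen, –C(=O)–O–C(=O)– → anhydride.
  CH(CHO): pendant –CHO: carbonyl C bonded to C and H → aldehyde.
  CH(CH2OCH3): pendant –CH2OCH3: C–O–C linkage → ether.
  CH(OCH3): pendant –OCH3: C–O–C with sp³ C, no adjacent C=O → ether.
  CO: –C(=O)– with carbon on both sides → ketone.
  CH(CN): pendant –C≡N: nitrile.
  CH(CONH2): pendant –CONH2: carbonyl C bonded to C and N → amide.
  CH(CH2OCH3): pendant –CH2OCH3: C–O–C linkage → ether.
  CH2Cl: halogen on an sp³ carbon → alkyl halide.

aldehyde, alkyl halide, amide, amine, anhydride, ether, ketone, nitrile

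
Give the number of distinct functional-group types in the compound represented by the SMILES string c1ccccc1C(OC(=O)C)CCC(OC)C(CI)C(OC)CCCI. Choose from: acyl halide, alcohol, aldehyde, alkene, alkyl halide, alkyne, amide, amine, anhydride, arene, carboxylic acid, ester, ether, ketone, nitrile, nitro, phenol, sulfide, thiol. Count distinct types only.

Working along the chain:
  C6H5: C6H5– phenyl ring → arene.
  CH(OCOCH3): pendant –OC(=O)CH3: an acyloxy group → ester.
  CH(OCH3): pendant –OCH3: C–O–C with sp³ C, no adjacent C=O → ether.
  CH(CH2I): pendant –CH2X: halogen on sp³ carbon → alkyl halide.
  CH(OCH3): pendant –OCH3: C–O–C with sp³ C, no adjacent C=O → ether.
  CH2I: halogen on an sp³ carbon → alkyl halide.
Distinct types present: alkyl halide, arene, ester, ether.

4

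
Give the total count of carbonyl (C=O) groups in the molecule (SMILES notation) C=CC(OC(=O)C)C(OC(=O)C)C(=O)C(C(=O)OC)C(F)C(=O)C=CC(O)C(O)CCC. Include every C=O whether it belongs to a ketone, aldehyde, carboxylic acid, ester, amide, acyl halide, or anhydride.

CH(OCOCH3): ester, 1 C=O (running total 1).
CH(OCOCH3): ester, 1 C=O (running total 2).
CO: ketone, 1 C=O (running total 3).
CH(COOCH3): ester, 1 C=O (running total 4).
CO: ketone, 1 C=O (running total 5).

5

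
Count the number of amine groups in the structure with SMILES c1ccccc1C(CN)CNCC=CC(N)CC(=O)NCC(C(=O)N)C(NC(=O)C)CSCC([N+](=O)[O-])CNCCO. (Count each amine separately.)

Working along the chain:
  C6H5: C6H5– phenyl ring → arene.
  CH(CH2NH2): pendant –CH2NH2: N on sp³ C, no adjacent C=O → amine.
  CH2NHCH2: C–N–C with sp³ carbons and no adjacent C=O → amine (secondary).
  CH=CH: C=C double bond → alkene.
  CH(NH2): –NH2 on an sp³ carbon with no adjacent C=O → amine.
  CH2CONHCH2: –C(=O)–N– linkage → amide (the N is not an amine).
  CH(CONH2): pendant –CONH2: carbonyl C bonded to C and N → amide.
  CH(NHCOCH3): pendant –NHC(=O)CH3: N bonded to a carbonyl → amide (not amine).
  CH2SCH2: C–S–C linkage → sulfide (thioether).
  CH(NO2): –NO2 on an sp³ carbon → nitro (the N=O is not a carbonyl).
  CH2NHCH2: C–N–C with sp³ carbons and no adjacent C=O → amine (secondary).
  CH2OH: –OH on an sp³ carbon → alcohol.
Amine appears at: CH(CH2NH2), CH2NHCH2, CH(NH2), CH2NHCH2 → 4.

4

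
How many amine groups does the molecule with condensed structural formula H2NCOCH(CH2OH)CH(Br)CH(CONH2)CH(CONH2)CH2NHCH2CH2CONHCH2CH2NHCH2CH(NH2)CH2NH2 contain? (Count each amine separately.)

4

–C(=O)NH2: carbonyl C bonded to C and to N → amide (the N is not a separate amine).
pendant –CH2OH on an sp³ backbone C → alcohol.
halogen on an sp³ carbon → alkyl halide.
pendant –CONH2: carbonyl C bonded to C and N → amide.
pendant –CONH2: carbonyl C bonded to C and N → amide.
C–N–C with sp³ carbons and no adjacent C=O → amine (secondary).
–C(=O)–N– linkage → amide (the N is not an amine).
C–N–C with sp³ carbons and no adjacent C=O → amine (secondary).
–NH2 on an sp³ carbon with no adjacent C=O → amine.
–NH2 on an sp³ carbon with no adjacent C=O → amine.
Amine appears at: CH2NHCH2, CH2NHCH2, CH(NH2), CH2NH2 → 4.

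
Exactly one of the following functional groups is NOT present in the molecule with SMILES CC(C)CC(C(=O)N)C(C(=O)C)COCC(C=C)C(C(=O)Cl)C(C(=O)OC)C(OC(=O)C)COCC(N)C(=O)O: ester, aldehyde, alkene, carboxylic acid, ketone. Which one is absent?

carboxylic acid: present (COOH — –COOH: carbonyl C bonded to –OH and C → carboxylic acid (the –OH is not a separate alcohol)).
ester: present (CH(COOCH3) — pendant –COOCH3: carbonyl C bonded to C and –OCH3 → ester).
alkene: present (CH(CH=CH2) — pendant –CH=CH2: C=C double bond → alkene).
ketone: present (CH(COCH3) — pendant –COCH3: carbonyl C bonded to two carbons → ketone).
aldehyde: absent. In CH(COCH3), the carbonyl carbon is bonded to two carbons, so it is a ketone, not an aldehyde. In COOH, the carbonyl carbon bears –OH, not –H, so it is a carboxylic acid.

aldehyde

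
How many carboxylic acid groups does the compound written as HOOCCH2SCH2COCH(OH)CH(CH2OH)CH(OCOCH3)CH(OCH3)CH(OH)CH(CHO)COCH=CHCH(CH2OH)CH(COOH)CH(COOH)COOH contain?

–COOH: carbonyl C bonded to –OH and C → carboxylic acid (the –OH is not a separate alcohol).
C–S–C linkage → sulfide (thioether).
–C(=O)– with carbon on both sides → ketone.
–OH on an sp³ carbon → alcohol (secondary).
pendant –CH2OH on an sp³ backbone C → alcohol.
pendant –OC(=O)CH3: an acyloxy group → ester.
pendant –OCH3: C–O–C with sp³ C, no adjacent C=O → ether.
–OH on an sp³ carbon → alcohol (secondary).
pendant –CHO: carbonyl C bonded to C and H → aldehyde.
–C(=O)– with carbon on both sides → ketone.
C=C double bond → alkene.
pendant –CH2OH on an sp³ backbone C → alcohol.
pendant –COOH: carbonyl C bonded to C and –OH → carboxylic acid.
pendant –COOH: carbonyl C bonded to C and –OH → carboxylic acid.
–COOH: carbonyl C bonded to –OH and C → carboxylic acid (the –OH is not a separate alcohol).
Carboxylic acid appears at: HOOC, CH(COOH), CH(COOH), COOH → 4.

4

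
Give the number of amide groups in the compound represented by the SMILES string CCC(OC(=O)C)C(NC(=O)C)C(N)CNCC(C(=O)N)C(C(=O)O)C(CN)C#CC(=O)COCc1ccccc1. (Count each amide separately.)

2

Working along the chain:
  CH(OCOCH3): pendant –OC(=O)CH3: an acyloxy group → ester.
  CH(NHCOCH3): pendant –NHC(=O)CH3: N bonded to a carbonyl → amide (not amine).
  CH(NH2): –NH2 on an sp³ carbon with no adjacent C=O → amine.
  CH2NHCH2: C–N–C with sp³ carbons and no adjacent C=O → amine (secondary).
  CH(CONH2): pendant –CONH2: carbonyl C bonded to C and N → amide.
  CH(COOH): pendant –COOH: carbonyl C bonded to C and –OH → carboxylic acid.
  CH(CH2NH2): pendant –CH2NH2: N on sp³ C, no adjacent C=O → amine.
  C≡C: C≡C triple bond → alkyne.
  CO: –C(=O)– with carbon on both sides → ketone.
  CH2OCH2: C–O–C with sp³ carbons on both sides and no adjacent C=O → ether.
  C6H5: –C6H5 phenyl ring → arene.
Amide appears at: CH(NHCOCH3), CH(CONH2) → 2.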